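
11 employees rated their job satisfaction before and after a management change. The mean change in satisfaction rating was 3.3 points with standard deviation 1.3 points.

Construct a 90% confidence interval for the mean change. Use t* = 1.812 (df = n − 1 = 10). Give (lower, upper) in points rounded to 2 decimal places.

This is a matched-pairs design, so SE = s_d/√n = 1.3/√11 = 0.3920.
Margin = 1.812 × 0.3920 = 0.7103; the interval is 3.3 ± 0.7103 = (2.59, 4.01).

(2.59, 4.01)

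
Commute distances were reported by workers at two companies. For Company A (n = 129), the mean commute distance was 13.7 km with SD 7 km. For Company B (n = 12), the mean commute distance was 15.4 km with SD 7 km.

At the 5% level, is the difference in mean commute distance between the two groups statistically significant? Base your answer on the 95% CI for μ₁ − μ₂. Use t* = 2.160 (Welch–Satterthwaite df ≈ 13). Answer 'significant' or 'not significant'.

Standard errors of each mean: 7/√129 = 0.6163 and 7/√12 = 2.0207.
SE(x̄₁ − x̄₂) = √(0.6163² + 2.0207²) = 2.1126 for independent samples with unequal variances.
With t* = 2.160, the margin is 2.160 × 2.1126 = 4.5632.
x̄₁ − x̄₂ = 13.7 − 15.4 = -1.7000; the interval is -1.7000 ± 4.5632 = (-6.2632, 2.8632).
The interval (-6.2632, 2.8632) contains 0, so the difference is not significant.

not significant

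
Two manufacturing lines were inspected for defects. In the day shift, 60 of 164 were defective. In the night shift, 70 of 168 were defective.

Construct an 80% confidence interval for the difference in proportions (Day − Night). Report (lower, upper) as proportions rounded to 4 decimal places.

First, p̂₁ = 60/164 = 0.3659; p̂₂ = 70/168 = 0.4167.
The two standard errors are √(0.3659×0.6341/164) = 0.03761 and √(0.4167×0.5833/168) = 0.03804.
Because the samples are independent, SE_diff = √(0.03761² + 0.03804²) = 0.05349.
Using z* = 1.282 for 80%, ME = 1.282 × 0.05349 = 0.06857.
p̂₁ − p̂₂ = -0.0508; interval -0.0508 ± 0.06857 gives (-0.1194, 0.0178).

(-0.1194, 0.0178)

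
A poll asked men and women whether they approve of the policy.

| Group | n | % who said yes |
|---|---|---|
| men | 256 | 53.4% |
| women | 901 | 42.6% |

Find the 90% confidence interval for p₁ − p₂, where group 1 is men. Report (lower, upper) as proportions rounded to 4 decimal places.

The two standard errors are √(0.5340×0.4660/256) = 0.03118 and √(0.4260×0.5740/901) = 0.01647.
Because the samples are independent, SE_diff = √(0.03118² + 0.01647²) = 0.03526.
Using z* = 1.645 for 90%, ME = 1.645 × 0.03526 = 0.05800.
p̂₁ − p̂₂ = 0.1080; interval 0.1080 ± 0.05800 gives (0.0500, 0.1660).

(0.0500, 0.1660)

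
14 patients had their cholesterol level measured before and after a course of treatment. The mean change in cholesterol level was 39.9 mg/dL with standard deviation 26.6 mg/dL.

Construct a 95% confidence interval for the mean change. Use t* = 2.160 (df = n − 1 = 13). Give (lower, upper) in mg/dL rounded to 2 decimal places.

This is a matched-pairs design, so SE = s_d/√n = 26.6/√14 = 7.1091.
Margin = 2.160 × 7.1091 = 15.3557; the interval is 39.9 ± 15.3557 = (24.54, 55.26).

(24.54, 55.26)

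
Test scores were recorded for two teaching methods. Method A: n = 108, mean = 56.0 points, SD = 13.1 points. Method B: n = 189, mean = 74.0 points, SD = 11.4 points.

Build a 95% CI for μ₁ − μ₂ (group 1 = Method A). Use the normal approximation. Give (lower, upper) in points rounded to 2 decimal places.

SE₁ = s₁/√n₁ = 13.1/√108 = 1.2605; SE₂ = 11.4/√189 = 0.8292.
Independent samples, unequal variances: SE_diff = √(SE₁² + SE₂²) = √(1.58886025 + 0.68757264) = 1.5088.
z* = 1.960, so margin of error = 1.960 × 1.5088 = 2.9572.
Difference in means = 56.0 − 74.0 = -18.0000.
-18.0000 ± 2.9572 → (-20.96, -15.04).

(-20.96, -15.04)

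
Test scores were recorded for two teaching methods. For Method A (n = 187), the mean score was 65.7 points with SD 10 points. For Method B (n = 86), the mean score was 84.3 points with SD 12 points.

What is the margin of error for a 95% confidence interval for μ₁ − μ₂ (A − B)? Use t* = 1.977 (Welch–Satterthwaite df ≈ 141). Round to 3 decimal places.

SE₁ = s₁/√n₁ = 10/√187 = 0.7313; SE₂ = 12/√86 = 1.2940.
Independent samples, unequal variances: SE_diff = √(SE₁² + SE₂²) = √(0.53479969 + 1.674436) = 1.4863.
t* = 1.977, so margin of error = 1.977 × 1.4863 = 2.9384.

2.938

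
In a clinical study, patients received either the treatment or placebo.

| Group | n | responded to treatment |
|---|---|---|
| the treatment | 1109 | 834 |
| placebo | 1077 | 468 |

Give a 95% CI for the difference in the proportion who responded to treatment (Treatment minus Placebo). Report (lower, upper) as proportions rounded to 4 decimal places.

First, p̂₁ = 834/1109 = 0.7520; p̂₂ = 468/1077 = 0.4345.
The two standard errors are √(0.7520×0.2480/1109) = 0.01297 and √(0.4345×0.5655/1077) = 0.01510.
Because the samples are independent, SE_diff = √(0.01297² + 0.01510²) = 0.01991.
Using z* = 1.960 for 95%, ME = 1.960 × 0.01991 = 0.03902.
p̂₁ − p̂₂ = 0.3175; interval 0.3175 ± 0.03902 gives (0.2785, 0.3565).

(0.2785, 0.3565)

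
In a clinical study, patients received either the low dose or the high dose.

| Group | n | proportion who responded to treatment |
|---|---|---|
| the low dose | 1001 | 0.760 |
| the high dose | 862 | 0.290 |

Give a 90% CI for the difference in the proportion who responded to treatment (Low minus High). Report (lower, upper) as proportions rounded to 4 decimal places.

SE₁ = √(p̂₁(1−p̂₁)/n₁) = √(0.7600·0.2400/1001) = 0.01350; SE₂ = √(0.2900·0.7100/862) = 0.01546.
Independent samples: SE of the difference = √(SE₁² + SE₂²) = √(0.00018225 + 0.0002390116) = 0.02052.
z* for 90% confidence is 1.645, so the margin of error is 1.645 × 0.02052 = 0.03376.
Point estimate p̂₁ − p̂₂ = 0.7600 − 0.2900 = 0.4700.
0.4700 ± 0.03376 → (0.4362, 0.5038).

(0.4362, 0.5038)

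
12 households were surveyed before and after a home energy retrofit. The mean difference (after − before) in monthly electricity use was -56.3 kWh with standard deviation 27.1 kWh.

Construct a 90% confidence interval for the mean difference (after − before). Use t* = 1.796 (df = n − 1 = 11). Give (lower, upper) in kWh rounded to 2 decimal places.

This is a matched-pairs design, so SE = s_d/√n = 27.1/√12 = 7.8231.
Margin = 1.796 × 7.8231 = 14.0503; the interval is -56.3 ± 14.0503 = (-70.35, -42.25).

(-70.35, -42.25)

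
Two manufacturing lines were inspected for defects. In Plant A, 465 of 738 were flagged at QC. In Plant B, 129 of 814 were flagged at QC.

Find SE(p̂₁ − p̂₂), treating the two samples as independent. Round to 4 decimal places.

p̂₁ = 465/738 = 0.6301 and p̂₂ = 129/814 = 0.1585.
SE₁ = √(p̂₁(1−p̂₁)/n₁) = √(0.6301·0.3699/738) = 0.01777; SE₂ = √(0.1585·0.8415/814) = 0.01280.
Independent samples: SE of the difference = √(SE₁² + SE₂²) = √(0.0003157729 + 0.00016384) = 0.02190.

0.0219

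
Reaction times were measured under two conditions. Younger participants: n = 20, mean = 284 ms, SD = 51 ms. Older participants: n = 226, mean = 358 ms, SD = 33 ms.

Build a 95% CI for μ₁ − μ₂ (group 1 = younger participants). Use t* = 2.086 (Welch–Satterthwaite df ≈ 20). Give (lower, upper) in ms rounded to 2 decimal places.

Per-group SEs: s₁/√n₁ = 51/√20 = 11.4039, s₂/√n₂ = 33/√226 = 2.1951.
Unpooled SE of the difference: √(130.04893521 + 4.81846401) = 11.6132.
Margin of error = t* · SE = 2.086 × 11.6132 = 24.2251.
x̄₁ − x̄₂ = 284 − 358 = -74.0000.
CI: -74.0000 ± 24.2251 = (-98.23, -49.77).

(-98.23, -49.77)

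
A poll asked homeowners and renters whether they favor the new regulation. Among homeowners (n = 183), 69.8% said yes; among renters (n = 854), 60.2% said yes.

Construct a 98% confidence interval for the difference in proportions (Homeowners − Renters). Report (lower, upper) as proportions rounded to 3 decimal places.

SE₁ = √(p̂₁(1−p̂₁)/n₁) = √(0.6980·0.3020/183) = 0.03394; SE₂ = √(0.6020·0.3980/854) = 0.01675.
Independent samples: SE of the difference = √(SE₁² + SE₂²) = √(0.0011519236 + 0.0002805625) = 0.03785.
z* for 98% confidence is 2.326, so the margin of error is 2.326 × 0.03785 = 0.08804.
Point estimate p̂₁ − p̂₂ = 0.6980 − 0.6020 = 0.0960.
0.0960 ± 0.08804 → (0.008, 0.184).

(0.008, 0.184)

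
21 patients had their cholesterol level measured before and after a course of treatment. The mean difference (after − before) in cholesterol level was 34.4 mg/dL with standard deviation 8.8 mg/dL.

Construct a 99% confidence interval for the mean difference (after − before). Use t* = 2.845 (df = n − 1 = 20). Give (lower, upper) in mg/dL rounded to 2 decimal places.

This is a matched-pairs design, so SE = s_d/√n = 8.8/√21 = 1.9203.
Margin = 2.845 × 1.9203 = 5.4633; the interval is 34.4 ± 5.4633 = (28.94, 39.86).

(28.94, 39.86)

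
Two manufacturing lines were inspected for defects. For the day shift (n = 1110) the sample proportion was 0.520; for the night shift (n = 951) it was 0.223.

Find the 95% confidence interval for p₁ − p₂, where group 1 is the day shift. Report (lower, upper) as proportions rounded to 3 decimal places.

(0.257, 0.337)

The two standard errors are √(0.5200×0.4800/1110) = 0.01500 and √(0.2230×0.7770/951) = 0.01350.
Because the samples are independent, SE_diff = √(0.01500² + 0.01350²) = 0.02018.
Using z* = 1.960 for 95%, ME = 1.960 × 0.02018 = 0.03955.
p̂₁ − p̂₂ = 0.2970; interval 0.2970 ± 0.03955 gives (0.257, 0.337).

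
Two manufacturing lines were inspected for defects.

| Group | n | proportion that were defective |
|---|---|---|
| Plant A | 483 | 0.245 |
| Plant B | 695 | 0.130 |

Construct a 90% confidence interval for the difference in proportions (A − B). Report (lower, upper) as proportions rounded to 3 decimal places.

SE₁ = √(p̂₁(1−p̂₁)/n₁) = √(0.2450·0.7550/483) = 0.01957; SE₂ = √(0.1300·0.8700/695) = 0.01276.
Independent samples: SE of the difference = √(SE₁² + SE₂²) = √(0.0003829849 + 0.0001628176) = 0.02336.
z* for 90% confidence is 1.645, so the margin of error is 1.645 × 0.02336 = 0.03843.
Point estimate p̂₁ − p̂₂ = 0.2450 − 0.1300 = 0.1150.
0.1150 ± 0.03843 → (0.077, 0.153).

(0.077, 0.153)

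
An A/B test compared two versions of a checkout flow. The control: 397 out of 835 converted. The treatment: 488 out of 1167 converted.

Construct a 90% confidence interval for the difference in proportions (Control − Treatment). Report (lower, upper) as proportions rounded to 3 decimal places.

Sample proportions: 397/835 = 0.4754, 488/1167 = 0.4182.
Each SE is √(p̂(1−p̂)/n): √(0.4754·0.5246/835) = 0.01728 and √(0.4182·0.5818/1167) = 0.01444.
SE(p̂₁ − p̂₂) = √(SE₁² + SE₂²) = √(0.0002985984 + 0.0002085136) = 0.02252, since the two samples are independent.
At 90% confidence z* = 1.645; margin = 1.645 × 0.02252 = 0.03705.
The difference is 0.4754 − 0.4182 = 0.0572, so the interval is 0.0572 ± 0.03705 = (0.020, 0.094).

(0.020, 0.094)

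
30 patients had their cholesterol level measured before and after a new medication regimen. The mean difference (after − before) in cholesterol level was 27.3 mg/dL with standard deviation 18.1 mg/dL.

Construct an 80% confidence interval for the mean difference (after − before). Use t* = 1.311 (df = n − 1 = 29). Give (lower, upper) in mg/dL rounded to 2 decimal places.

Paired design: SE = s_d/√n = 18.1/√30 = 3.3046.
t* = 1.311; margin of error = 1.311 × 3.3046 = 4.3323.
27.3 ± 4.3323 → (22.97, 31.63).

(22.97, 31.63)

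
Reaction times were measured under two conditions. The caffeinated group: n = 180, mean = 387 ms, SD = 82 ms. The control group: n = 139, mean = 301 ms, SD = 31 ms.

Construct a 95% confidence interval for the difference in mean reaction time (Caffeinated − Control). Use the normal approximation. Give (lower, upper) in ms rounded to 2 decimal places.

Standard errors of each mean: 82/√180 = 6.1119 and 31/√139 = 2.6294.
SE(x̄₁ − x̄₂) = √(6.1119² + 2.6294²) = 6.6535 for independent samples with unequal variances.
With z* = 1.960, the margin is 1.960 × 6.6535 = 13.0409.
x̄₁ − x̄₂ = 387 − 301 = 86.0000; the interval is 86.0000 ± 13.0409 = (72.96, 99.04).

(72.96, 99.04)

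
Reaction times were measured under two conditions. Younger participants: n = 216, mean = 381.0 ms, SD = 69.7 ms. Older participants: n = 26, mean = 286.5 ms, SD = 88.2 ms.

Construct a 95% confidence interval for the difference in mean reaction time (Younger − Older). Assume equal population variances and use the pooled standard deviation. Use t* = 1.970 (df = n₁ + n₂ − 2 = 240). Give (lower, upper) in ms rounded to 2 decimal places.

s_p = √[((n₁−1)s₁² + (n₂−1)s₂²)/(n₁+n₂−2)] = √[(215·69.7² + 25·88.2²)/240] = 71.8497.
SE = 71.8497·√(1/216 + 1/26) = 14.9149.
With t* = 1.970, margin = 1.970 × 14.9149 = 29.3824.
x̄₁ − x̄₂ = 381.0 − 286.5 = 94.5000; interval 94.5000 ± 29.3824 = (65.12, 123.88).

(65.12, 123.88)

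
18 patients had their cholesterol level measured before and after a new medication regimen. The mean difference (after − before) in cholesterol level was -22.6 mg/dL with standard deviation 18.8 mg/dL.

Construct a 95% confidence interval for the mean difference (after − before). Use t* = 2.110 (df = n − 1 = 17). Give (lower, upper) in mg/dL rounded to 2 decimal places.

(-31.95, -13.25)

Paired design: SE = s_d/√n = 18.8/√18 = 4.4312.
t* = 2.110; margin of error = 2.110 × 4.4312 = 9.3498.
-22.6 ± 9.3498 → (-31.95, -13.25).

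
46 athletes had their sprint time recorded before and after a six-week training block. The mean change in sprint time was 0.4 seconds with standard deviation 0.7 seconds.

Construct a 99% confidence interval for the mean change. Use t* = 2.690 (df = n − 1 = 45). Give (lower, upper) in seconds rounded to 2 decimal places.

(0.12, 0.68)

Paired design: SE = s_d/√n = 0.7/√46 = 0.1032.
t* = 2.690; margin of error = 2.690 × 0.1032 = 0.2776.
0.4 ± 0.2776 → (0.12, 0.68).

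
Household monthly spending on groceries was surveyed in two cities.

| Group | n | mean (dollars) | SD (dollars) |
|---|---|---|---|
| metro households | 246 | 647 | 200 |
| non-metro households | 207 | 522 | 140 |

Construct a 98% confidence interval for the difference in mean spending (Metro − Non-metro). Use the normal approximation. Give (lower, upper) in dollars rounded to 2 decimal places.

Standard errors of each mean: 200/√246 = 12.7515 and 140/√207 = 9.7307.
SE(x̄₁ − x̄₂) = √(12.7515² + 9.7307²) = 16.0402 for independent samples with unequal variances.
With z* = 2.326, the margin is 2.326 × 16.0402 = 37.3095.
x̄₁ − x̄₂ = 647 − 522 = 125.0000; the interval is 125.0000 ± 37.3095 = (87.69, 162.31).

(87.69, 162.31)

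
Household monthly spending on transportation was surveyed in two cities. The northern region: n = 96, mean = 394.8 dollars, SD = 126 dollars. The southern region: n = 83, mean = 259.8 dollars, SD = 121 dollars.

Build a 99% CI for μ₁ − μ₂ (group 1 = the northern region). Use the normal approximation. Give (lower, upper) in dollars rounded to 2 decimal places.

Per-group SEs: s₁/√n₁ = 126/√96 = 12.8598, s₂/√n₂ = 121/√83 = 13.2815.
Unpooled SE of the difference: √(165.37445604 + 176.39824225) = 18.4871.
Margin of error = z* · SE = 2.576 × 18.4871 = 47.6228.
x̄₁ − x̄₂ = 394.8 − 259.8 = 135.0000.
CI: 135.0000 ± 47.6228 = (87.38, 182.62).

(87.38, 182.62)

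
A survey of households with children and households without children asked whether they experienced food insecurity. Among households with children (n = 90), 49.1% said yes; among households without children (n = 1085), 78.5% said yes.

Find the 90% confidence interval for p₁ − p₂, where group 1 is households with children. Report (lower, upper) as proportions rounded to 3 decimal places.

(-0.383, -0.205)

The two standard errors are √(0.4910×0.5090/90) = 0.05270 and √(0.7850×0.2150/1085) = 0.01247.
Because the samples are independent, SE_diff = √(0.05270² + 0.01247²) = 0.05416.
Using z* = 1.645 for 90%, ME = 1.645 × 0.05416 = 0.08909.
p̂₁ − p̂₂ = -0.2940; interval -0.2940 ± 0.08909 gives (-0.383, -0.205).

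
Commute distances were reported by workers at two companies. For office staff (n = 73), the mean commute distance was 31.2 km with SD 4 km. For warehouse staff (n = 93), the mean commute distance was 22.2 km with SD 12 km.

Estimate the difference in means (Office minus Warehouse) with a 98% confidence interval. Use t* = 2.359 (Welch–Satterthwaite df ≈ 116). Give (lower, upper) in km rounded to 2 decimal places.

(5.86, 12.14)

Per-group SEs: s₁/√n₁ = 4/√73 = 0.4682, s₂/√n₂ = 12/√93 = 1.2443.
Unpooled SE of the difference: √(0.21921124 + 1.54828249) = 1.3295.
Margin of error = t* · SE = 2.359 × 1.3295 = 3.1363.
x̄₁ − x̄₂ = 31.2 − 22.2 = 9.0000.
CI: 9.0000 ± 3.1363 = (5.86, 12.14).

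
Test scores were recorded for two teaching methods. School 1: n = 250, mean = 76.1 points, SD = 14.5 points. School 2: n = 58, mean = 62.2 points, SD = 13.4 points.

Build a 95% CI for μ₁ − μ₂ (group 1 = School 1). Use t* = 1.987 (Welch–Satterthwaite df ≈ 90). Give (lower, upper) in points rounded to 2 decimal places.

SE₁ = s₁/√n₁ = 14.5/√250 = 0.9171; SE₂ = 13.4/√58 = 1.7595.
Independent samples, unequal variances: SE_diff = √(SE₁² + SE₂²) = √(0.84107241 + 3.09584025) = 1.9842.
t* = 1.987, so margin of error = 1.987 × 1.9842 = 3.9426.
Difference in means = 76.1 − 62.2 = 13.9000.
13.9000 ± 3.9426 → (9.96, 17.84).

(9.96, 17.84)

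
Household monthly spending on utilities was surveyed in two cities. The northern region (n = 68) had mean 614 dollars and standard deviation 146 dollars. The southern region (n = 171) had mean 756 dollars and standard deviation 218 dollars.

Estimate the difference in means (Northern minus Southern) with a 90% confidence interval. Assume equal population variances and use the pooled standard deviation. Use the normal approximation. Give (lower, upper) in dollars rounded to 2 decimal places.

(-189.24, -94.76)

s_p = √[((n₁−1)s₁² + (n₂−1)s₂²)/(n₁+n₂−2)] = √[(67·146² + 170·218²)/237] = 200.2873.
SE = 200.2873·√(1/68 + 1/171) = 28.7144.
With z* = 1.645, margin = 1.645 × 28.7144 = 47.2352.
x̄₁ − x̄₂ = 614 − 756 = -142.0000; interval -142.0000 ± 47.2352 = (-189.24, -94.76).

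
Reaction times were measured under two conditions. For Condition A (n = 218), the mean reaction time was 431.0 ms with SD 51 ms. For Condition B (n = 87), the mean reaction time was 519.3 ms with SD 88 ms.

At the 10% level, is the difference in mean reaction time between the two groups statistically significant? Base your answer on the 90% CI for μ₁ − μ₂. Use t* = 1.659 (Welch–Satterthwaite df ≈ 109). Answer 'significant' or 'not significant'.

Per-group SEs: s₁/√n₁ = 51/√218 = 3.4542, s₂/√n₂ = 88/√87 = 9.4346.
Unpooled SE of the difference: √(11.93149764 + 89.01167716) = 10.0470.
Margin of error = t* · SE = 1.659 × 10.0470 = 16.6680.
x̄₁ − x̄₂ = 431.0 − 519.3 = -88.3000.
CI: -88.3000 ± 16.6680 = (-104.9680, -71.6320).
The interval (-104.9680, -71.6320) does not contain 0, so the difference is significant.

significant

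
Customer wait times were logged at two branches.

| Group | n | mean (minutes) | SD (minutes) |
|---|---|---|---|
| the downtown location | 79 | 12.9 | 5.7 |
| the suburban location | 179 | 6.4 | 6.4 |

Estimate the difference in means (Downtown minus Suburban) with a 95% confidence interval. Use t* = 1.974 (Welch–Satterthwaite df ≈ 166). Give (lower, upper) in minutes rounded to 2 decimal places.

Per-group SEs: s₁/√n₁ = 5.7/√79 = 0.6413, s₂/√n₂ = 6.4/√179 = 0.4784.
Unpooled SE of the difference: √(0.41126569 + 0.22886656) = 0.8001.
Margin of error = t* · SE = 1.974 × 0.8001 = 1.5794.
x̄₁ − x̄₂ = 12.9 − 6.4 = 6.5000.
CI: 6.5000 ± 1.5794 = (4.92, 8.08).

(4.92, 8.08)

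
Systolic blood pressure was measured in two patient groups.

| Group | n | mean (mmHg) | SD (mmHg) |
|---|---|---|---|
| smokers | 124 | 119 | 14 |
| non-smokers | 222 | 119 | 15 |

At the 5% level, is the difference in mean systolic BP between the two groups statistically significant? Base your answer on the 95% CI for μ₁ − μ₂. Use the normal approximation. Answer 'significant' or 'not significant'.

Per-group SEs: s₁/√n₁ = 14/√124 = 1.2572, s₂/√n₂ = 15/√222 = 1.0067.
Unpooled SE of the difference: √(1.58055184 + 1.01344489) = 1.6106.
Margin of error = z* · SE = 1.960 × 1.6106 = 3.1568.
x̄₁ − x̄₂ = 119 − 119 = 0.0000.
CI: 0.0000 ± 3.1568 = (-3.1568, 3.1568).
The interval (-3.1568, 3.1568) contains 0, so the difference is not significant.

not significant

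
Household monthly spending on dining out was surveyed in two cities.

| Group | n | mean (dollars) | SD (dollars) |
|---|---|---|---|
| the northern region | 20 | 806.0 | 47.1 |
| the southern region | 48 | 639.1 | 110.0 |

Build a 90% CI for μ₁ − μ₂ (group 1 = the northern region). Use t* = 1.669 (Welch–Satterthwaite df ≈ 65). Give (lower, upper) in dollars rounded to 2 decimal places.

(135.10, 198.70)

Per-group SEs: s₁/√n₁ = 47.1/√20 = 10.5319, s₂/√n₂ = 110.0/√48 = 15.8771.
Unpooled SE of the difference: √(110.92091761 + 252.08230441) = 19.0526.
Margin of error = t* · SE = 1.669 × 19.0526 = 31.7988.
x̄₁ − x̄₂ = 806.0 − 639.1 = 166.9000.
CI: 166.9000 ± 31.7988 = (135.10, 198.70).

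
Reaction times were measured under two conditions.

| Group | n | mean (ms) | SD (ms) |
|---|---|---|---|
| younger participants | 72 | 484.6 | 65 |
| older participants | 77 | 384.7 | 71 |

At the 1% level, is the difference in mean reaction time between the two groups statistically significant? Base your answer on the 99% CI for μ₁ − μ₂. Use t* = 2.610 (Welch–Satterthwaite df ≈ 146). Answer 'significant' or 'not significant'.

significant

Standard errors of each mean: 65/√72 = 7.6603 and 71/√77 = 8.0912.
SE(x̄₁ − x̄₂) = √(7.6603² + 8.0912²) = 11.1422 for independent samples with unequal variances.
With t* = 2.610, the margin is 2.610 × 11.1422 = 29.0811.
x̄₁ − x̄₂ = 484.6 − 384.7 = 99.9000; the interval is 99.9000 ± 29.0811 = (70.8189, 128.9811).
The interval (70.8189, 128.9811) does not contain 0, so the difference is significant.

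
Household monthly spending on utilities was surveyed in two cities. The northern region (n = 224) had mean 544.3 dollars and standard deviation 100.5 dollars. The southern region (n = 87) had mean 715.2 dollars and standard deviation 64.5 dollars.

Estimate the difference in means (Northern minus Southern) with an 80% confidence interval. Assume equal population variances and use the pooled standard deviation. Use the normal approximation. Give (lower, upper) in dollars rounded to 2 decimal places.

s_p = √[((n₁−1)s₁² + (n₂−1)s₂²)/(n₁+n₂−2)] = √[(223·100.5² + 86·64.5²)/309] = 91.9078.
SE = 91.9078·√(1/224 + 1/87) = 11.6104.
With z* = 1.282, margin = 1.282 × 11.6104 = 14.8845.
x̄₁ − x̄₂ = 544.3 − 715.2 = -170.9000; interval -170.9000 ± 14.8845 = (-185.78, -156.02).

(-185.78, -156.02)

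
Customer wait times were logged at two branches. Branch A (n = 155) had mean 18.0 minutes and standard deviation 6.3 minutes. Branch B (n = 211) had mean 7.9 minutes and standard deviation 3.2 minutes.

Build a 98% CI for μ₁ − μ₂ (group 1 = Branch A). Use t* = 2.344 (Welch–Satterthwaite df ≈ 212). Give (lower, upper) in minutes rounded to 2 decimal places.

(8.81, 11.39)

SE₁ = s₁/√n₁ = 6.3/√155 = 0.5060; SE₂ = 3.2/√211 = 0.2203.
Independent samples, unequal variances: SE_diff = √(SE₁² + SE₂²) = √(0.256036 + 0.04853209) = 0.5519.
t* = 2.344, so margin of error = 2.344 × 0.5519 = 1.2937.
Difference in means = 18.0 − 7.9 = 10.1000.
10.1000 ± 1.2937 → (8.81, 11.39).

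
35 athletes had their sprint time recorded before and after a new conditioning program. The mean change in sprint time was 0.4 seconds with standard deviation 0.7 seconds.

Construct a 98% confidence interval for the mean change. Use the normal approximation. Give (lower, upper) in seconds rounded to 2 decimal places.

(0.12, 0.68)

This is a matched-pairs design, so SE = s_d/√n = 0.7/√35 = 0.1183.
Margin = 2.326 × 0.1183 = 0.2752; the interval is 0.4 ± 0.2752 = (0.12, 0.68).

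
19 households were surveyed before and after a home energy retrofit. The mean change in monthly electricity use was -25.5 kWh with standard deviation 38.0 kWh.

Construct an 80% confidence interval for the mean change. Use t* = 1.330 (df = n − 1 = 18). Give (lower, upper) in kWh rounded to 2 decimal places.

(-37.09, -13.91)

Paired design: SE = s_d/√n = 38.0/√19 = 8.7178.
t* = 1.330; margin of error = 1.330 × 8.7178 = 11.5947.
-25.5 ± 11.5947 → (-37.09, -13.91).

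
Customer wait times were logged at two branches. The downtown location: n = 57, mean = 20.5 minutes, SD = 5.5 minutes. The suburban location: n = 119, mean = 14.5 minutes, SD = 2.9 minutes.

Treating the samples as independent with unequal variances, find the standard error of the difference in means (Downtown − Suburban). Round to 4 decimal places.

Standard errors of each mean: 5.5/√57 = 0.7285 and 2.9/√119 = 0.2658.
SE(x̄₁ − x̄₂) = √(0.7285² + 0.2658²) = 0.7755 for independent samples with unequal variances.

0.7755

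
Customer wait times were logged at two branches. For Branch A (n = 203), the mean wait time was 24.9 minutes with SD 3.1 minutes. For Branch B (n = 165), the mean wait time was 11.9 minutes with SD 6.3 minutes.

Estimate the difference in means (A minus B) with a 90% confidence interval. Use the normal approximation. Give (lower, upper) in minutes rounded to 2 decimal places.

SE₁ = s₁/√n₁ = 3.1/√203 = 0.2176; SE₂ = 6.3/√165 = 0.4905.
Independent samples, unequal variances: SE_diff = √(SE₁² + SE₂²) = √(0.04734976 + 0.24059025) = 0.5366.
z* = 1.645, so margin of error = 1.645 × 0.5366 = 0.8827.
Difference in means = 24.9 − 11.9 = 13.0000.
13.0000 ± 0.8827 → (12.12, 13.88).

(12.12, 13.88)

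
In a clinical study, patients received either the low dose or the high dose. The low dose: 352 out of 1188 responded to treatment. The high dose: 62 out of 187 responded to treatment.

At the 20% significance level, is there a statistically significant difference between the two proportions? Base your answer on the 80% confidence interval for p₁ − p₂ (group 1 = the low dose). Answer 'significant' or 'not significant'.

not significant

First, p̂₁ = 352/1188 = 0.2963; p̂₂ = 62/187 = 0.3316.
The two standard errors are √(0.2963×0.7037/1188) = 0.01325 and √(0.3316×0.6684/187) = 0.03443.
Because the samples are independent, SE_diff = √(0.01325² + 0.03443²) = 0.03689.
Using z* = 1.282 for 80%, ME = 1.282 × 0.03689 = 0.04729.
p̂₁ − p̂₂ = -0.0353; interval -0.0353 ± 0.04729 gives (-0.08259, 0.01199).
The interval (-0.08259, 0.01199) contains 0, so the difference is not significant.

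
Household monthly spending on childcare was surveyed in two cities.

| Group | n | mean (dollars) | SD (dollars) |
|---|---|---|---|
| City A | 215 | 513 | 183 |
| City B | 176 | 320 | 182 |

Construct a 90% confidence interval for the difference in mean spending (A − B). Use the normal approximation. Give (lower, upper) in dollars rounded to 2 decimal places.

SE₁ = s₁/√n₁ = 183/√215 = 12.4805; SE₂ = 182/√176 = 13.7188.
Independent samples, unequal variances: SE_diff = √(SE₁² + SE₂²) = √(155.76288025 + 188.20547344) = 18.5464.
z* = 1.645, so margin of error = 1.645 × 18.5464 = 30.5088.
Difference in means = 513 − 320 = 193.0000.
193.0000 ± 30.5088 → (162.49, 223.51).

(162.49, 223.51)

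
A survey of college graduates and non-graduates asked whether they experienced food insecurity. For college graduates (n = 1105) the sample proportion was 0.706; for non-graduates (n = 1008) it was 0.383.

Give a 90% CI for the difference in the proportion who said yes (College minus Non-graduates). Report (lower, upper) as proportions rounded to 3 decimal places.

The two standard errors are √(0.7060×0.2940/1105) = 0.01371 and √(0.3830×0.6170/1008) = 0.01531.
Because the samples are independent, SE_diff = √(0.01371² + 0.01531²) = 0.02055.
Using z* = 1.645 for 90%, ME = 1.645 × 0.02055 = 0.03380.
p̂₁ − p̂₂ = 0.3230; interval 0.3230 ± 0.03380 gives (0.289, 0.357).

(0.289, 0.357)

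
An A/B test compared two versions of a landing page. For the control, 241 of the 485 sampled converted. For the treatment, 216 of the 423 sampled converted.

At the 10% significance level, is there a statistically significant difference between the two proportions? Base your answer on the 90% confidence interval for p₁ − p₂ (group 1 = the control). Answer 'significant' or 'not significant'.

not significant

First, p̂₁ = 241/485 = 0.4969; p̂₂ = 216/423 = 0.5106.
The two standard errors are √(0.4969×0.5031/485) = 0.02270 and √(0.5106×0.4894/423) = 0.02431.
Because the samples are independent, SE_diff = √(0.02270² + 0.02431²) = 0.03326.
Using z* = 1.645 for 90%, ME = 1.645 × 0.03326 = 0.05471.
p̂₁ − p̂₂ = -0.0137; interval -0.0137 ± 0.05471 gives (-0.06841, 0.04101).
The interval (-0.06841, 0.04101) contains 0, so the difference is not significant.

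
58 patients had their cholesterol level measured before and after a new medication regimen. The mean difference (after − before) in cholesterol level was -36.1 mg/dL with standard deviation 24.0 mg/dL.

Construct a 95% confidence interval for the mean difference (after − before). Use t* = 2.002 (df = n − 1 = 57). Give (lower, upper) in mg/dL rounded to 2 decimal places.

(-42.41, -29.79)

Paired design: SE = s_d/√n = 24.0/√58 = 3.1514.
t* = 2.002; margin of error = 2.002 × 3.1514 = 6.3091.
-36.1 ± 6.3091 → (-42.41, -29.79).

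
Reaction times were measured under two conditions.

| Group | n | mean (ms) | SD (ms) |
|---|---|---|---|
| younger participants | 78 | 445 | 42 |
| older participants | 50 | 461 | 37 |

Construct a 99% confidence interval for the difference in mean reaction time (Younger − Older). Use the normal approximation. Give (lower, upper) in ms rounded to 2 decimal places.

SE₁ = s₁/√n₁ = 42/√78 = 4.7556; SE₂ = 37/√50 = 5.2326.
Independent samples, unequal variances: SE_diff = √(SE₁² + SE₂²) = √(22.61573136 + 27.38010276) = 7.0708.
z* = 2.576, so margin of error = 2.576 × 7.0708 = 18.2144.
Difference in means = 445 − 461 = -16.0000.
-16.0000 ± 18.2144 → (-34.21, 2.21).

(-34.21, 2.21)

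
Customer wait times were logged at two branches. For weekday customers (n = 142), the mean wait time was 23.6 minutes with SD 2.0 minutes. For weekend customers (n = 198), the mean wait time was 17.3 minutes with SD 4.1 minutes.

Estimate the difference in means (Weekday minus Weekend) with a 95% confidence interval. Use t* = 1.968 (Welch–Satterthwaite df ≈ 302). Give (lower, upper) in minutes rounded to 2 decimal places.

SE₁ = s₁/√n₁ = 2.0/√142 = 0.1678; SE₂ = 4.1/√198 = 0.2914.
Independent samples, unequal variances: SE_diff = √(SE₁² + SE₂²) = √(0.02815684 + 0.08491396) = 0.3363.
t* = 1.968, so margin of error = 1.968 × 0.3363 = 0.6618.
Difference in means = 23.6 − 17.3 = 6.3000.
6.3000 ± 0.6618 → (5.64, 6.96).

(5.64, 6.96)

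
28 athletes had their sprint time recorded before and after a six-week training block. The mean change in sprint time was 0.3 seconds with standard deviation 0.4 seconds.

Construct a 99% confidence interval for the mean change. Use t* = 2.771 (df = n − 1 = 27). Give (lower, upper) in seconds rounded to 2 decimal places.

(0.09, 0.51)

Paired design: SE = s_d/√n = 0.4/√28 = 0.0756.
t* = 2.771; margin of error = 2.771 × 0.0756 = 0.2095.
0.3 ± 0.2095 → (0.09, 0.51).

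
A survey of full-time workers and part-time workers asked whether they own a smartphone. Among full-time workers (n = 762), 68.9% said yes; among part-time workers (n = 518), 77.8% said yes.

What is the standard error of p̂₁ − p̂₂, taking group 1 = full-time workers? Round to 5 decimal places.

SE₁ = √(p̂₁(1−p̂₁)/n₁) = √(0.6890·0.3110/762) = 0.01677; SE₂ = √(0.7780·0.2220/518) = 0.01826.
Independent samples: SE of the difference = √(SE₁² + SE₂²) = √(0.0002812329 + 0.0003334276) = 0.02479.

0.02479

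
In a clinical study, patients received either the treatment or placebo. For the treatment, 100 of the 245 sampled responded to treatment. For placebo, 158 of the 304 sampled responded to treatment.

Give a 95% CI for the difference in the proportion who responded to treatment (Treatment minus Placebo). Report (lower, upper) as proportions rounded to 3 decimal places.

(-0.195, -0.028)

p̂₁ = 100/245 = 0.4082 and p̂₂ = 158/304 = 0.5197.
SE₁ = √(p̂₁(1−p̂₁)/n₁) = √(0.4082·0.5918/245) = 0.03140; SE₂ = √(0.5197·0.4803/304) = 0.02865.
Independent samples: SE of the difference = √(SE₁² + SE₂²) = √(0.00098596 + 0.0008208225) = 0.04251.
z* for 95% confidence is 1.960, so the margin of error is 1.960 × 0.04251 = 0.08332.
Point estimate p̂₁ − p̂₂ = 0.4082 − 0.5197 = -0.1115.
-0.1115 ± 0.08332 → (-0.195, -0.028).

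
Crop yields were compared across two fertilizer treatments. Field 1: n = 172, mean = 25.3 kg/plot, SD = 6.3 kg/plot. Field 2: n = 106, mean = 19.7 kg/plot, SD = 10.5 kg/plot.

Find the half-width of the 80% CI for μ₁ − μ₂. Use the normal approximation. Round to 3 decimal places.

1.445

Standard errors of each mean: 6.3/√172 = 0.4804 and 10.5/√106 = 1.0199.
SE(x̄₁ − x̄₂) = √(0.4804² + 1.0199²) = 1.1274 for independent samples with unequal variances.
With z* = 1.282, the margin is 1.282 × 1.1274 = 1.4453.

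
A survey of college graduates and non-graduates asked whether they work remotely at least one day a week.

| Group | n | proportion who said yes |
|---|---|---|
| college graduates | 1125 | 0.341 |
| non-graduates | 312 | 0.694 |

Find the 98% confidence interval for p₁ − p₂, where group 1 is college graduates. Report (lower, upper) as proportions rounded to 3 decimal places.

SE₁ = √(p̂₁(1−p̂₁)/n₁) = √(0.3410·0.6590/1125) = 0.01413; SE₂ = √(0.6940·0.3060/312) = 0.02609.
Independent samples: SE of the difference = √(SE₁² + SE₂²) = √(0.0001996569 + 0.0006806881) = 0.02967.
z* for 98% confidence is 2.326, so the margin of error is 2.326 × 0.02967 = 0.06901.
Point estimate p̂₁ − p̂₂ = 0.3410 − 0.6940 = -0.3530.
-0.3530 ± 0.06901 → (-0.422, -0.284).

(-0.422, -0.284)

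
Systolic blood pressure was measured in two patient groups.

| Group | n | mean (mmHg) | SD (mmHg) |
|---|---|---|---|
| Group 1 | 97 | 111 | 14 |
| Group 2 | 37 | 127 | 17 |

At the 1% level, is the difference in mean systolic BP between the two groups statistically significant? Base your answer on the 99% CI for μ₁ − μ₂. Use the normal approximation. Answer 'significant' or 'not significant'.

significant

Per-group SEs: s₁/√n₁ = 14/√97 = 1.4215, s₂/√n₂ = 17/√37 = 2.7948.
Unpooled SE of the difference: √(2.02066225 + 7.81090704) = 3.1355.
Margin of error = z* · SE = 2.576 × 3.1355 = 8.0770.
x̄₁ − x̄₂ = 111 − 127 = -16.0000.
CI: -16.0000 ± 8.0770 = (-24.0770, -7.9230).
The interval (-24.0770, -7.9230) does not contain 0, so the difference is significant.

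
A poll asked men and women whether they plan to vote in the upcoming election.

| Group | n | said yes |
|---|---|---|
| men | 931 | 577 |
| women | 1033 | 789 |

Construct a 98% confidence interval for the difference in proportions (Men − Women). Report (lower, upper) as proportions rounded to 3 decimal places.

First, p̂₁ = 577/931 = 0.6198; p̂₂ = 789/1033 = 0.7638.
The two standard errors are √(0.6198×0.3802/931) = 0.01591 and √(0.7638×0.2362/1033) = 0.01322.
Because the samples are independent, SE_diff = √(0.01591² + 0.01322²) = 0.02069.
Using z* = 2.326 for 98%, ME = 2.326 × 0.02069 = 0.04812.
p̂₁ − p̂₂ = -0.1440; interval -0.1440 ± 0.04812 gives (-0.192, -0.096).

(-0.192, -0.096)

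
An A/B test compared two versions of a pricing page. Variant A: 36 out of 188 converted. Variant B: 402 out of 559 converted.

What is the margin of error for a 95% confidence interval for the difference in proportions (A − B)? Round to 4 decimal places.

Sample proportions: 36/188 = 0.1915, 402/559 = 0.7191.
Each SE is √(p̂(1−p̂)/n): √(0.1915·0.8085/188) = 0.02870 and √(0.7191·0.2809/559) = 0.01901.
SE(p̂₁ − p̂₂) = √(SE₁² + SE₂²) = √(0.00082369 + 0.0003613801) = 0.03442, since the two samples are independent.
At 95% confidence z* = 1.960; margin = 1.960 × 0.03442 = 0.06746.

0.0675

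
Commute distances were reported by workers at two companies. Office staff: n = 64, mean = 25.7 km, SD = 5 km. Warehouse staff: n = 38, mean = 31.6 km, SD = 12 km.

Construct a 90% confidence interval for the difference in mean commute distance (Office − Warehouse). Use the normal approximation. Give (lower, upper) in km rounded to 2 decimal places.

Standard errors of each mean: 5/√64 = 0.6250 and 12/√38 = 1.9467.
SE(x̄₁ − x̄₂) = √(0.6250² + 1.9467²) = 2.0446 for independent samples with unequal variances.
With z* = 1.645, the margin is 1.645 × 2.0446 = 3.3634.
x̄₁ − x̄₂ = 25.7 − 31.6 = -5.9000; the interval is -5.9000 ± 3.3634 = (-9.26, -2.54).

(-9.26, -2.54)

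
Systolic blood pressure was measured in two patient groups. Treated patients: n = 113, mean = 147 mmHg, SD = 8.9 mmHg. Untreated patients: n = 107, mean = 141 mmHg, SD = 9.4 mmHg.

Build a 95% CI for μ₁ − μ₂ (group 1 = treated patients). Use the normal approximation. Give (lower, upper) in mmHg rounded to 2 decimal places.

(3.58, 8.42)

Standard errors of each mean: 8.9/√113 = 0.8372 and 9.4/√107 = 0.9087.
SE(x̄₁ − x̄₂) = √(0.8372² + 0.9087²) = 1.2356 for independent samples with unequal variances.
With z* = 1.960, the margin is 1.960 × 1.2356 = 2.4218.
x̄₁ − x̄₂ = 147 − 141 = 6.0000; the interval is 6.0000 ± 2.4218 = (3.58, 8.42).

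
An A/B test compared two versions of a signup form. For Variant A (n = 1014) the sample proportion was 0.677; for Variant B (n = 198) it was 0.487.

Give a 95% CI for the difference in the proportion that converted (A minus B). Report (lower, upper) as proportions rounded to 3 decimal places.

The two standard errors are √(0.6770×0.3230/1014) = 0.01469 and √(0.4870×0.5130/198) = 0.03552.
Because the samples are independent, SE_diff = √(0.01469² + 0.03552²) = 0.03844.
Using z* = 1.960 for 95%, ME = 1.960 × 0.03844 = 0.07534.
p̂₁ − p̂₂ = 0.1900; interval 0.1900 ± 0.07534 gives (0.115, 0.265).

(0.115, 0.265)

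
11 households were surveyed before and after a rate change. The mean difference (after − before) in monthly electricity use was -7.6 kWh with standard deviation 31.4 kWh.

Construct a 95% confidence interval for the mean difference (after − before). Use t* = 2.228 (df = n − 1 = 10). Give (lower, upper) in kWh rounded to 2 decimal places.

This is a matched-pairs design, so SE = s_d/√n = 31.4/√11 = 9.4675.
Margin = 2.228 × 9.4675 = 21.0936; the interval is -7.6 ± 21.0936 = (-28.69, 13.49).

(-28.69, 13.49)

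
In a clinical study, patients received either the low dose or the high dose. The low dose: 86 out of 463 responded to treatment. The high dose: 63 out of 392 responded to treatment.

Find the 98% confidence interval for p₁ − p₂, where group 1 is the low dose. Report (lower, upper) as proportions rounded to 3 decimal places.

p̂₁ = 86/463 = 0.1857 and p̂₂ = 63/392 = 0.1607.
SE₁ = √(p̂₁(1−p̂₁)/n₁) = √(0.1857·0.8143/463) = 0.01807; SE₂ = √(0.1607·0.8393/392) = 0.01855.
Independent samples: SE of the difference = √(SE₁² + SE₂²) = √(0.0003265249 + 0.0003441025) = 0.02590.
z* for 98% confidence is 2.326, so the margin of error is 2.326 × 0.02590 = 0.06024.
Point estimate p̂₁ − p̂₂ = 0.1857 − 0.1607 = 0.0250.
0.0250 ± 0.06024 → (-0.035, 0.085).

(-0.035, 0.085)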